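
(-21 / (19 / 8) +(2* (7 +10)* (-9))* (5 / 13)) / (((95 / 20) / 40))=-5000640 / 4693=-1065.55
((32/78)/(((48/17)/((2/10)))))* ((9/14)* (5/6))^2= 0.01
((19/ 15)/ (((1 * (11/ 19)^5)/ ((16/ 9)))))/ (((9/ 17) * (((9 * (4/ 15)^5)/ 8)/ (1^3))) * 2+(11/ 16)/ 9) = 127964796320000/ 288279518439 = 443.89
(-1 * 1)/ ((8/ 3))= -0.38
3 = 3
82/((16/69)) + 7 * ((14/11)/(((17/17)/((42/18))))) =98845/264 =374.41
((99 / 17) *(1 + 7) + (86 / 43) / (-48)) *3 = 18991 / 136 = 139.64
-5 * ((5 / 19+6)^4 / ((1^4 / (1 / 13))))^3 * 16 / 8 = -80642417151862766255889610 / 4862652877188355717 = -16584037.39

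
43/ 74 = 0.58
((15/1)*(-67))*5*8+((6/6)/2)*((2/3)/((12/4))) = -361799/9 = -40199.89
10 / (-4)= -5 / 2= -2.50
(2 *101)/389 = 202/389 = 0.52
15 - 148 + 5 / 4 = -527 / 4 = -131.75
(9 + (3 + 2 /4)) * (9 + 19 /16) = 4075 /32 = 127.34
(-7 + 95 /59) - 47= -3091 /59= -52.39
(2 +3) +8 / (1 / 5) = 45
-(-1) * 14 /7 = 2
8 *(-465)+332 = -3388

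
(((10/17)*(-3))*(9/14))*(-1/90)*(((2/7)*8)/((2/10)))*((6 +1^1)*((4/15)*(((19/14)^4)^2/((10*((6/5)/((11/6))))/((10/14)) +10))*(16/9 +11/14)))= 17747823377845/42872963392224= 0.41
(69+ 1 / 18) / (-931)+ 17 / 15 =88747 / 83790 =1.06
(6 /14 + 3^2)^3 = 287496 /343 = 838.18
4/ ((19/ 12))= 48/ 19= 2.53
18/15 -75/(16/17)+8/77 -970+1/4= -6456503/6160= -1048.13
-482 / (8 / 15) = -903.75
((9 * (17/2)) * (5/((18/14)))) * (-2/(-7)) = 85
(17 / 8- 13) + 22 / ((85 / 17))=-259 / 40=-6.48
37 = 37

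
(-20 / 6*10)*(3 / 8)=-25 / 2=-12.50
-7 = -7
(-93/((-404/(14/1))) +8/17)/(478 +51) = 12683/1816586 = 0.01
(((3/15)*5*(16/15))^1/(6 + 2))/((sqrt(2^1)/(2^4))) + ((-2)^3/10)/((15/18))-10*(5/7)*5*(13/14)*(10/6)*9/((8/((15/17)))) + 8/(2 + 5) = -9110161/166600 + 16*sqrt(2)/15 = -53.17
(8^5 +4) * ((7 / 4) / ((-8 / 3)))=-172053 / 8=-21506.62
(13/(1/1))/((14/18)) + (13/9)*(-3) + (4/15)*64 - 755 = -725.55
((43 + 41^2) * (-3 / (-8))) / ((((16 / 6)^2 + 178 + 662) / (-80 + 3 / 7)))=-6481809 / 106736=-60.73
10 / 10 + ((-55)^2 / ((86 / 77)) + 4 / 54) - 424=5306941 / 2322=2285.50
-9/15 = -3/5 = -0.60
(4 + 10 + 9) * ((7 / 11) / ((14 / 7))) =161 / 22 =7.32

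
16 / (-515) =-16 / 515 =-0.03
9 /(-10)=-9 /10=-0.90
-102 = -102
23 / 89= 0.26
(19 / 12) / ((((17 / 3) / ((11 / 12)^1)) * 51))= 209 / 41616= 0.01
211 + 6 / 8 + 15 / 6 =857 / 4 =214.25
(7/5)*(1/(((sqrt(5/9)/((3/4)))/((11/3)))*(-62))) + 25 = 25 - 231*sqrt(5)/6200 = 24.92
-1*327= -327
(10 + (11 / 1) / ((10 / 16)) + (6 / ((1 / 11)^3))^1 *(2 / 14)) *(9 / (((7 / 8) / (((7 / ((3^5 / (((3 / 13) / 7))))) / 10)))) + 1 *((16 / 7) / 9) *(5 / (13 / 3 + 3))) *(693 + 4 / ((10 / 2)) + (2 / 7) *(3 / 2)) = 866056918528 / 6131125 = 141255.79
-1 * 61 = -61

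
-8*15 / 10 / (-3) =4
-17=-17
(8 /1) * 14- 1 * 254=-142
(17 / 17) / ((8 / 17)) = 17 / 8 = 2.12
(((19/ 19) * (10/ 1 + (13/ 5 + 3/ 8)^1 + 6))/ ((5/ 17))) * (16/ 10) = 103.22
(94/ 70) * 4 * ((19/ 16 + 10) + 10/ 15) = 26743/ 420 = 63.67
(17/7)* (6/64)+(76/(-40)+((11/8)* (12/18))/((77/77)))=-2539/3360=-0.76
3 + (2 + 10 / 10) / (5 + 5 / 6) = 123 / 35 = 3.51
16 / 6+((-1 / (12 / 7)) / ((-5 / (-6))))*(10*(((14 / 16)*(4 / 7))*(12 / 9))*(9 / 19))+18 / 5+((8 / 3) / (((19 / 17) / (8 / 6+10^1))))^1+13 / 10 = 55399 / 1710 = 32.40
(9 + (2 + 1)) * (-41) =-492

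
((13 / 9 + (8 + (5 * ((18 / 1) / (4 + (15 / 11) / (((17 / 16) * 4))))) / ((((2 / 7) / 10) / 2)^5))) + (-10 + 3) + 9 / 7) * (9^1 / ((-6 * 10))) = -5251147463.43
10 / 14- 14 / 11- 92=-7127 / 77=-92.56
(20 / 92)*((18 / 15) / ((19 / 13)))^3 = 474552 / 3943925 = 0.12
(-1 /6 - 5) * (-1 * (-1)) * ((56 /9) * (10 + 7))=-14756 /27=-546.52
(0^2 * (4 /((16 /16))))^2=0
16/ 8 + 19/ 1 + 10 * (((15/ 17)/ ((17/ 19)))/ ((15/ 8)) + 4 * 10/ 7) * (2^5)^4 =132372276723/ 2023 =65433651.37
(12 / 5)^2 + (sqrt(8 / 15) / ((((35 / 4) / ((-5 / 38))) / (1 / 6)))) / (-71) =2* sqrt(30) / 424935 + 144 / 25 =5.76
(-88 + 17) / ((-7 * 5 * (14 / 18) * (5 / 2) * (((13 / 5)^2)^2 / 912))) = 29138400 / 1399489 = 20.82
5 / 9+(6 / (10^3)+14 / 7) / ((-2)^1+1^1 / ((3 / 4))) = -22081 / 9000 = -2.45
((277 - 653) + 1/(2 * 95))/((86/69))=-4929291/16340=-301.67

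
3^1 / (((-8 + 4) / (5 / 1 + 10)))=-45 / 4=-11.25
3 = 3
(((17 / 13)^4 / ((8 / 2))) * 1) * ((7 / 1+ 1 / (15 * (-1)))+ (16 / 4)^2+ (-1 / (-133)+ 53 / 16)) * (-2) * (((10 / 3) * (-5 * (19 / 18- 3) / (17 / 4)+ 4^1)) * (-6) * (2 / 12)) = 804.52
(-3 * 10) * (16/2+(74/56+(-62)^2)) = -1618395/14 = -115599.64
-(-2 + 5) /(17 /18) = -54 /17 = -3.18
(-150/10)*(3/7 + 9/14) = -225/14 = -16.07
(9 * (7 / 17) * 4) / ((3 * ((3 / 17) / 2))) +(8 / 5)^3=7512 / 125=60.10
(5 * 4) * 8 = 160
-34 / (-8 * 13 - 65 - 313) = 17 / 241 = 0.07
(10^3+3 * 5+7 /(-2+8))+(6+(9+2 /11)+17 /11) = 1032.89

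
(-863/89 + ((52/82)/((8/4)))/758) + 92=227647507/2765942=82.30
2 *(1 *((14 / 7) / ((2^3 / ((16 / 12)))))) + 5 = 17 / 3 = 5.67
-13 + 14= 1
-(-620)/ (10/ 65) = 4030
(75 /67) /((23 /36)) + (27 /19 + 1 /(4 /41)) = 1572067 /117116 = 13.42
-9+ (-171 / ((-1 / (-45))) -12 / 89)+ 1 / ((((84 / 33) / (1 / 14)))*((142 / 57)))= -38166967749 / 4954096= -7704.12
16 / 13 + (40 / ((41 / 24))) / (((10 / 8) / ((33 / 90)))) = 21584 / 2665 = 8.10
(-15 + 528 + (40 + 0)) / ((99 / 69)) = 12719 / 33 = 385.42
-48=-48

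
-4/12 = -1/3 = -0.33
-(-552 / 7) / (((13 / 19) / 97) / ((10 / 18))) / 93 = 66.78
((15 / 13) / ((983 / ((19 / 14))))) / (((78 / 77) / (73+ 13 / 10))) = 155287 / 1329016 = 0.12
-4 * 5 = -20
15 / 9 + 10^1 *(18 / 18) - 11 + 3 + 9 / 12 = 53 / 12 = 4.42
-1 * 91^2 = -8281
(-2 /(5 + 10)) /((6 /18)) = -2 /5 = -0.40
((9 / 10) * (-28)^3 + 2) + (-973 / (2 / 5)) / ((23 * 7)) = -4547079 / 230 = -19769.91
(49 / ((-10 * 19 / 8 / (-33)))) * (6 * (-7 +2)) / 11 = -3528 / 19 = -185.68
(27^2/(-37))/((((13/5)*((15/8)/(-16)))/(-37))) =-31104/13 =-2392.62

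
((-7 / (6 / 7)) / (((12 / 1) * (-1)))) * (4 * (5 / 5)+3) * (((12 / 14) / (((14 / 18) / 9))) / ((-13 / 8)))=-378 / 13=-29.08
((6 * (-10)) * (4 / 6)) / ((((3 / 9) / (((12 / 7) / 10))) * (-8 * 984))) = 3 / 1148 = 0.00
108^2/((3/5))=19440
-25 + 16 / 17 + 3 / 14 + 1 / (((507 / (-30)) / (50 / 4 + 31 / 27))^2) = -114927143525 / 4955390622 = -23.19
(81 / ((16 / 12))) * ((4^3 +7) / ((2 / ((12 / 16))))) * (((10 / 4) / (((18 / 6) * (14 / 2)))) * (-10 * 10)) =-2156625 / 112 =-19255.58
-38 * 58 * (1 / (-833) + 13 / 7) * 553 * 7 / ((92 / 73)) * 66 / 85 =-324231328212 / 33235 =-9755719.22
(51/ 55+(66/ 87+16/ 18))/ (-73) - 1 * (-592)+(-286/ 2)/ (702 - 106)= 369566064679/ 624557340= 591.72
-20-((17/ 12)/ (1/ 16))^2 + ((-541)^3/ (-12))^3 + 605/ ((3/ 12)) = 3969861779162915897697853/ 1728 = 2297373714793354107464.04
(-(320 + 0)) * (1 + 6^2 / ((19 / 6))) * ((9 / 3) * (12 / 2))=-1353600 / 19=-71242.11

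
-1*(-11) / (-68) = -11 / 68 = -0.16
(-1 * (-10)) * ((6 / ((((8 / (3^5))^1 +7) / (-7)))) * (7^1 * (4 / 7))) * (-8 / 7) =466560 / 1709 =273.00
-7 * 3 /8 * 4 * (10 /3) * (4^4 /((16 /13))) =-7280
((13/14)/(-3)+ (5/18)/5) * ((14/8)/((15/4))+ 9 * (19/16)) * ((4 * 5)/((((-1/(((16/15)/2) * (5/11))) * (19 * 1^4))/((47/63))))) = 4026208/7465689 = 0.54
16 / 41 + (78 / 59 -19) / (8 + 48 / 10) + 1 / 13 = -1839371 / 2012608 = -0.91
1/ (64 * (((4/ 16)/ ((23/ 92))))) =1/ 64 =0.02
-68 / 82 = -34 / 41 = -0.83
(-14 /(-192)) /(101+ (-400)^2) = 7 /15369696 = 0.00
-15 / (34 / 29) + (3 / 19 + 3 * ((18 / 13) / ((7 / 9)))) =-428877 / 58786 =-7.30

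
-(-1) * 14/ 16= 7/ 8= 0.88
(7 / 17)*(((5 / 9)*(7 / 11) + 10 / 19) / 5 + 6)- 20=-17.46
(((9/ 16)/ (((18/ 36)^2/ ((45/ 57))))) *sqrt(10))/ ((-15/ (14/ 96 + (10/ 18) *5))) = -421 *sqrt(10)/ 1216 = -1.09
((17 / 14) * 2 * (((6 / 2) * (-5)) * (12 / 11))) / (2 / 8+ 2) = -1360 / 77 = -17.66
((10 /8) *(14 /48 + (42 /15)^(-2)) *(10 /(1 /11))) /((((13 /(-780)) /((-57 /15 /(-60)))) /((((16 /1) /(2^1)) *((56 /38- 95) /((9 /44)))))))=1060033810 /1323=801234.93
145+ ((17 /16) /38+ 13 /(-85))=7487141 /51680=144.88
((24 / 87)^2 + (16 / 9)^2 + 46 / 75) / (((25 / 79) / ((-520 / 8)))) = -6733548094 / 8515125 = -790.78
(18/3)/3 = 2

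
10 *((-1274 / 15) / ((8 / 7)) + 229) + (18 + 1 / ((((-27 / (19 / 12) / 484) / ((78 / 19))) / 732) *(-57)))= 3140767 / 1026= 3061.18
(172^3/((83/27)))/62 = 68694048/2573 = 26698.04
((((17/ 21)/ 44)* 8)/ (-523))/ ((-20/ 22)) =0.00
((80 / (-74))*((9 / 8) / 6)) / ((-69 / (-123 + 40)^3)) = -1679.75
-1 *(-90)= 90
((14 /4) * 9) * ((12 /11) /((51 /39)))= 26.28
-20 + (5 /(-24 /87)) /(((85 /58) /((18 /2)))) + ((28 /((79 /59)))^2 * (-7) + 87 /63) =-3190.93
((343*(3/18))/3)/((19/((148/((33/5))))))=126910/5643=22.49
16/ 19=0.84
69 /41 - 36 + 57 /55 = -75048 /2255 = -33.28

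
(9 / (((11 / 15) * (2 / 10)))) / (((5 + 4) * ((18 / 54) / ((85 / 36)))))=2125 / 44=48.30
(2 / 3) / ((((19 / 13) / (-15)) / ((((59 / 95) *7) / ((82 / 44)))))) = -236236 / 14801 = -15.96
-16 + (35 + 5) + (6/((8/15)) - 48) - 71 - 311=-1579/4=-394.75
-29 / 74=-0.39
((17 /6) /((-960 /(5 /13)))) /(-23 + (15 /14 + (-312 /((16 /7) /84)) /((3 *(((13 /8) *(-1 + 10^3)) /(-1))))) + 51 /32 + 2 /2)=4403 /65863564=0.00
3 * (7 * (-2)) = -42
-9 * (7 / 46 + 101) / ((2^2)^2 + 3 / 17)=-64719 / 1150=-56.28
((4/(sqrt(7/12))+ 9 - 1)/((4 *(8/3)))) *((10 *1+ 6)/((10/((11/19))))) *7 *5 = 66 *sqrt(21)/19+ 462/19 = 40.23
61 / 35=1.74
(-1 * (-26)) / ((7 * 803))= 0.00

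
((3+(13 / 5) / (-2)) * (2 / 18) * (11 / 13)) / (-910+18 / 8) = -374 / 2124135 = -0.00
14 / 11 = 1.27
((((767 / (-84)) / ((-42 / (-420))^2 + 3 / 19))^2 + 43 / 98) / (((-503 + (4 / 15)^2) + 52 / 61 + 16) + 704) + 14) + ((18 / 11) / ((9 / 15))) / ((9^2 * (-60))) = 27.57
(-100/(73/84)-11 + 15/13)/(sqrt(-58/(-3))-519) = 118544 * sqrt(174)/766815725 + 184573008/766815725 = 0.24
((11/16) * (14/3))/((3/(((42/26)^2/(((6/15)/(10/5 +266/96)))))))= 4320085/129792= 33.28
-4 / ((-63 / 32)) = 128 / 63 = 2.03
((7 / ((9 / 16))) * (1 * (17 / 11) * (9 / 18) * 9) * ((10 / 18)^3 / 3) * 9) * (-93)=-3689000 / 891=-4140.29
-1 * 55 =-55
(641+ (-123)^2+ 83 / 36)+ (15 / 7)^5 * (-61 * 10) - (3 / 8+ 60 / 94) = -670541769229 / 56874888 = -11789.77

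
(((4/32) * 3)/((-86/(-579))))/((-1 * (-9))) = 0.28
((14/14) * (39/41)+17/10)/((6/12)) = 1087/205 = 5.30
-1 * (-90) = 90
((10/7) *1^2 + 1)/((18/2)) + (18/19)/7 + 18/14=2024/1197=1.69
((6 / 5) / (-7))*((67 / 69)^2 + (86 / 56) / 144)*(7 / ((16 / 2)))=-0.14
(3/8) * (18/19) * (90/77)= 0.42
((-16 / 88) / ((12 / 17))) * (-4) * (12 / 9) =136 / 99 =1.37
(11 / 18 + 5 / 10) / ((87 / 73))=730 / 783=0.93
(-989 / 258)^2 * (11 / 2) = 5819 / 72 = 80.82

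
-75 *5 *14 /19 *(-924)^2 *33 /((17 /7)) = -1035416844000 /323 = -3205624904.02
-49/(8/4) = -49/2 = -24.50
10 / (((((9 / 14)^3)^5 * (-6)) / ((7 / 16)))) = -340305209032714240 / 617673396283947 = -550.95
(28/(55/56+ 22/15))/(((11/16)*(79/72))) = 27095040/1787533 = 15.16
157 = 157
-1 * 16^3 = -4096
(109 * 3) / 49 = 327 / 49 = 6.67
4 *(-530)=-2120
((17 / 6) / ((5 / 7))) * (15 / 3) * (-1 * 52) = -3094 / 3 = -1031.33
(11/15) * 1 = 11/15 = 0.73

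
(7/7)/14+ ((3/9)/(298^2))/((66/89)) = 0.07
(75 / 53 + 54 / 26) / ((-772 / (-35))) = 42105 / 265954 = 0.16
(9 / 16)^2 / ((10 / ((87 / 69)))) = 2349 / 58880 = 0.04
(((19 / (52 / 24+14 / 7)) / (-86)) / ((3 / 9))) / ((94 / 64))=-5472 / 50525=-0.11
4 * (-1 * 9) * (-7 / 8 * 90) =2835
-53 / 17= -3.12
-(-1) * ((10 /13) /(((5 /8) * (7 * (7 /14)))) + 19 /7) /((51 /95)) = 5.71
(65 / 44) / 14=65 / 616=0.11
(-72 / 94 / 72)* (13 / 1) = -13 / 94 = -0.14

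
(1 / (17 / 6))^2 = 36 / 289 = 0.12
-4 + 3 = -1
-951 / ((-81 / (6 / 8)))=317 / 36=8.81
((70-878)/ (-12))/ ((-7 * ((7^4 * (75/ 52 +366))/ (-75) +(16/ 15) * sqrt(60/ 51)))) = 2184832000 * sqrt(85)/ 250447259902861231 +29257032004200/ 35778179986123033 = 0.00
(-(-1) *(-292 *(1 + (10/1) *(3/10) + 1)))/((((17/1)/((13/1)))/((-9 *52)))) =8882640/17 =522508.24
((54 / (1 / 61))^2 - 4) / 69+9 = 10851053 / 69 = 157261.64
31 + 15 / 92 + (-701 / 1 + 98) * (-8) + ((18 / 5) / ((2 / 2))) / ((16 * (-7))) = 31267043 / 6440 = 4855.13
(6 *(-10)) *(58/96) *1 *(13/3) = -1885/12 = -157.08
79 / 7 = 11.29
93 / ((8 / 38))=1767 / 4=441.75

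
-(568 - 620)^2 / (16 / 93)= -15717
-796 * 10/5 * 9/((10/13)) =-93132/5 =-18626.40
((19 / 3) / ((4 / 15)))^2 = 9025 / 16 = 564.06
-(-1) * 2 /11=2 /11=0.18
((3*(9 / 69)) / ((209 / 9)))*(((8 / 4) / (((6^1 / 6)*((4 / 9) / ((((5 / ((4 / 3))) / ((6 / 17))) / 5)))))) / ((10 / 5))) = 12393 / 153824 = 0.08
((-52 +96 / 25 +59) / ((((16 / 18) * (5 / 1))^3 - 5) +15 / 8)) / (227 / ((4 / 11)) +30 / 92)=145403424 / 709320131875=0.00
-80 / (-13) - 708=-9124 / 13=-701.85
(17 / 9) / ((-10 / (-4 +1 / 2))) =119 / 180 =0.66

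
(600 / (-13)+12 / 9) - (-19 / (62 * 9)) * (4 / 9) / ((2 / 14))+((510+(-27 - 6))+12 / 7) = 99169367 / 228501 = 434.00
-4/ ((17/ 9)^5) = -236196/ 1419857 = -0.17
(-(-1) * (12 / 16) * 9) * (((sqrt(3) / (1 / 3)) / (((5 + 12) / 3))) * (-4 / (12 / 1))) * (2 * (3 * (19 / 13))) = -18.09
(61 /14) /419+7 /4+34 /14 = 49145 /11732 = 4.19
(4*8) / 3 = 32 / 3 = 10.67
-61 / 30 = -2.03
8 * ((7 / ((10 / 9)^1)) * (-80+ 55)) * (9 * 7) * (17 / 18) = -74970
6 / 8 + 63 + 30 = 375 / 4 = 93.75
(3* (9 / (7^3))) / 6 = 9 / 686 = 0.01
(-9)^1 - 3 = -12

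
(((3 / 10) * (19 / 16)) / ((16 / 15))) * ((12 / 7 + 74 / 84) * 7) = 6213 / 1024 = 6.07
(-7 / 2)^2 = 49 / 4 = 12.25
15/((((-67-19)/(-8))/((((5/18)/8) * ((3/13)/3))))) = 25/6708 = 0.00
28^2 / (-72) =-98 / 9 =-10.89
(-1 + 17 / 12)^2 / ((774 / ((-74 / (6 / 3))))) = -925 / 111456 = -0.01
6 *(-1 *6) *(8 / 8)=-36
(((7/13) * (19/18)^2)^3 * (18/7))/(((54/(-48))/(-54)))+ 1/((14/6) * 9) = 16165566217/605409714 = 26.70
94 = 94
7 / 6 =1.17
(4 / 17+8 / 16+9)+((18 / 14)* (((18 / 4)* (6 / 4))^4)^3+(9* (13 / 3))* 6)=22964479687055626985 / 1996488704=11502434068.90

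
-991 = -991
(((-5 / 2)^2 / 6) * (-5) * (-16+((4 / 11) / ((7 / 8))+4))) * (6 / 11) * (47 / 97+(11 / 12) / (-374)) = 531827125 / 33520872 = 15.87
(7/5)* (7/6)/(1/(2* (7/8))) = 343/120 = 2.86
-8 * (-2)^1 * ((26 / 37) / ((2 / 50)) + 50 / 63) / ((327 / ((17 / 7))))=11641600 / 5335659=2.18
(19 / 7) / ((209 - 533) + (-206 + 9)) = -19 / 3647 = -0.01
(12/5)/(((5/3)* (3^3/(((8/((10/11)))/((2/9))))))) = 264/125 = 2.11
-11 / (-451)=1 / 41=0.02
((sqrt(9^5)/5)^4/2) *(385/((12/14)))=626458930713/500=1252917861.43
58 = 58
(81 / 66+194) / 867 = 4295 / 19074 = 0.23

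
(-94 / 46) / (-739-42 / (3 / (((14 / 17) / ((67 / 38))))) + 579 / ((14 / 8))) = 0.00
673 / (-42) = -673 / 42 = -16.02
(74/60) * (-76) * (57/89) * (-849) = 22680186/445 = 50966.71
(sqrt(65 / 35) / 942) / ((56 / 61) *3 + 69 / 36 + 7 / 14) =122 *sqrt(91) / 4159715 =0.00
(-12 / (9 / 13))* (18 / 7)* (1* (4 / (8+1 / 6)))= -7488 / 343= -21.83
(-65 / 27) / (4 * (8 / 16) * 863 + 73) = -65 / 48573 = -0.00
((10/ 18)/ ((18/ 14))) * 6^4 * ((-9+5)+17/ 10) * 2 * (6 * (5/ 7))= -11040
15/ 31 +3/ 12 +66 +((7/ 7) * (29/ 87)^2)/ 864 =16086631/ 241056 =66.73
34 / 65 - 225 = -14591 / 65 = -224.48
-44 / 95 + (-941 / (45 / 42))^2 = 3297529264 / 4275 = 771351.87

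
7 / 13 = 0.54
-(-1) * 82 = 82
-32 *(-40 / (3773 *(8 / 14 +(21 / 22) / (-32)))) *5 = 409600 / 130781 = 3.13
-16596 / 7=-2370.86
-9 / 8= -1.12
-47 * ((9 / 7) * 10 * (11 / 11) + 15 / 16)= -72615 / 112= -648.35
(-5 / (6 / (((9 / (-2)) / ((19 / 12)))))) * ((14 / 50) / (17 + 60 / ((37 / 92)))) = 0.00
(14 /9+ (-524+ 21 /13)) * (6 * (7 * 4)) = -3412472 /39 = -87499.28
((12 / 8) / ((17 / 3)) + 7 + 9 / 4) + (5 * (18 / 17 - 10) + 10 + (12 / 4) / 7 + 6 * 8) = 11061 / 476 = 23.24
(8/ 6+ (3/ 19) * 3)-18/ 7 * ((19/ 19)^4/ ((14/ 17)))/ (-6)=13001/ 5586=2.33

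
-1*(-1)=1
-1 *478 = -478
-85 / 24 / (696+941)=-85 / 39288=-0.00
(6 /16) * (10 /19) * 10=75 /38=1.97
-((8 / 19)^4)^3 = -68719476736 / 2213314919066161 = -0.00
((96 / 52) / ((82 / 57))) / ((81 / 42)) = 1064 / 1599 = 0.67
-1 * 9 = -9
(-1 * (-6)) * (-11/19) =-66/19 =-3.47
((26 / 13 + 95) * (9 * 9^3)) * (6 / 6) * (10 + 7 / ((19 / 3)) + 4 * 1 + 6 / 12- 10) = 135556821 / 38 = 3567284.76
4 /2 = 2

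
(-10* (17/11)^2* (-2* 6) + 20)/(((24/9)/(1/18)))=9275/1452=6.39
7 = 7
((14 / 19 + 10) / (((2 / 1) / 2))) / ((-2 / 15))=-1530 / 19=-80.53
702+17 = 719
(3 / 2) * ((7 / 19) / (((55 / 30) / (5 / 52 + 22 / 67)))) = 93177 / 728156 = 0.13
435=435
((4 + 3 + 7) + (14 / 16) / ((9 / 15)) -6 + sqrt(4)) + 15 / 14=2105 / 168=12.53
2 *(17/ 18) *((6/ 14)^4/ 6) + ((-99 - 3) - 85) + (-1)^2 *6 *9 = -132.99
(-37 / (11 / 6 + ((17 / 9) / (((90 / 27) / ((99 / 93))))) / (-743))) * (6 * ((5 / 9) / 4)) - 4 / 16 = -17.08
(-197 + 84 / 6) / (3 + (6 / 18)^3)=-4941 / 82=-60.26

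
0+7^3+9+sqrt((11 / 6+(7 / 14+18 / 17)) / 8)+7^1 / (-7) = sqrt(17646) / 204+351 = 351.65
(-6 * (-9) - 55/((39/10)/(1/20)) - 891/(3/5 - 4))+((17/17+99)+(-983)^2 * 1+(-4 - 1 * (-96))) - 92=1281849973/1326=966704.35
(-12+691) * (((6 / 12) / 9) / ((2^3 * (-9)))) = -679 / 1296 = -0.52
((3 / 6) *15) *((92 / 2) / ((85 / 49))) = 3381 / 17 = 198.88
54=54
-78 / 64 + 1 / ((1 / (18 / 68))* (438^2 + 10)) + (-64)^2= 213683244119 / 52184288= 4094.78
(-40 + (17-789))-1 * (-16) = -796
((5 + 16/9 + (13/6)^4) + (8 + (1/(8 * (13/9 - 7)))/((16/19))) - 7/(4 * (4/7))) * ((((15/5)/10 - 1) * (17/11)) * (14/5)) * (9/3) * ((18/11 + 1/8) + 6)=-9947186672311/4181760000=-2378.71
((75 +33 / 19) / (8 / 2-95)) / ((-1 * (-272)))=-729 / 235144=-0.00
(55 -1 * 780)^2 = 525625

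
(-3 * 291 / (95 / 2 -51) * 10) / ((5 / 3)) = 10476 / 7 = 1496.57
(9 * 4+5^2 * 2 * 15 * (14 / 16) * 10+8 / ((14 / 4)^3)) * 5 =22633495 / 686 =32993.43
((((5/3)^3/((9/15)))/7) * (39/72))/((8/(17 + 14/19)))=2738125/2068416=1.32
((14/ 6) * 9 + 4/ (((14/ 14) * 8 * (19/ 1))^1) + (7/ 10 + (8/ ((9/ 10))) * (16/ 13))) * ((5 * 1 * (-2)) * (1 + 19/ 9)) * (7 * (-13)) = 142330496/ 1539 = 92482.45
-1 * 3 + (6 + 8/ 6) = 13/ 3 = 4.33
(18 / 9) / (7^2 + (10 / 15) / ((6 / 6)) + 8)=6 / 173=0.03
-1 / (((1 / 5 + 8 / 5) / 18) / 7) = -70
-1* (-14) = 14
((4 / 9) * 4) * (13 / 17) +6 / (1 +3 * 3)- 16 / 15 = 683 / 765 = 0.89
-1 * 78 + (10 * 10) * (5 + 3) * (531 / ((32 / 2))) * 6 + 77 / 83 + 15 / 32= 422897341 / 2656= 159223.40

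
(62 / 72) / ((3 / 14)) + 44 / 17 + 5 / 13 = 83435 / 11934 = 6.99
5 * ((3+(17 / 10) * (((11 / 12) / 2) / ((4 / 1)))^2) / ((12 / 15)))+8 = 1982509 / 73728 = 26.89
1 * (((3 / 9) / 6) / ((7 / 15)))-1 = -37 / 42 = -0.88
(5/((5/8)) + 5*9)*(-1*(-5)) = 265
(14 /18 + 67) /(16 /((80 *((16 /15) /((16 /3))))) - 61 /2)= -2.30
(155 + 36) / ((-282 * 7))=-191 / 1974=-0.10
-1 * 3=-3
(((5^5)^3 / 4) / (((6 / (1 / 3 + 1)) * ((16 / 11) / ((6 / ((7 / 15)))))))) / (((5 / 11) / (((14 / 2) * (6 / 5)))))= 2215576171875 / 8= 276947021484.38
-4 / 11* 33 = -12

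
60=60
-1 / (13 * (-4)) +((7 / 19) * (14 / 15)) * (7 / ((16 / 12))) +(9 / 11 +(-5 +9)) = 360963 / 54340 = 6.64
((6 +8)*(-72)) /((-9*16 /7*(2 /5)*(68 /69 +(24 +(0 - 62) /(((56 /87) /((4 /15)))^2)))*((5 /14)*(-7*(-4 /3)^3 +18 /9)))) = 782786025 /608650151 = 1.29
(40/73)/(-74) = -20/2701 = -0.01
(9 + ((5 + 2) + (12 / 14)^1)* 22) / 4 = 1273 / 28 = 45.46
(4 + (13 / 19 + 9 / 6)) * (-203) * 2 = -47705 / 19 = -2510.79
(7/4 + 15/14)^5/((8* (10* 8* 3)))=3077056399/33043906560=0.09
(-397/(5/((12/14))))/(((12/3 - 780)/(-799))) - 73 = -1942949/13580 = -143.07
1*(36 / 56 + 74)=1045 / 14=74.64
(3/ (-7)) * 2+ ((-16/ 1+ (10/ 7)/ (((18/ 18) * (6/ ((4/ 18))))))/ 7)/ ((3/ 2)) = -9430/ 3969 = -2.38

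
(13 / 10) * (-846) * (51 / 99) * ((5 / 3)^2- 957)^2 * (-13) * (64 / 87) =637378675588096 / 129195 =4933462406.35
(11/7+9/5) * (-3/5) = -354/175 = -2.02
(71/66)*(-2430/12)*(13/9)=-13845/44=-314.66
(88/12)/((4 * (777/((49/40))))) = 77/26640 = 0.00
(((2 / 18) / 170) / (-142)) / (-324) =1 / 70392240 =0.00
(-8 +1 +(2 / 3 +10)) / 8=11 / 24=0.46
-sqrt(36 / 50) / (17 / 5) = -3 * sqrt(2) / 17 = -0.25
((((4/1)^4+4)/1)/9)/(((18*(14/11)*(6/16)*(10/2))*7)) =0.10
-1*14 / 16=-7 / 8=-0.88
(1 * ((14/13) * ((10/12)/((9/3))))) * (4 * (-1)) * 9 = -140/13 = -10.77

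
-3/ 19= -0.16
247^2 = 61009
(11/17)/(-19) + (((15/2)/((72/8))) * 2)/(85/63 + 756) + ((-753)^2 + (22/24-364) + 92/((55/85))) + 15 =1153042642481195/2034291468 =566803.07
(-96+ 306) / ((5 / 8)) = 336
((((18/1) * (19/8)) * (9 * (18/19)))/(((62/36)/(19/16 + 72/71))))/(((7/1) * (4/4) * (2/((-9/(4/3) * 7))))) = -1572.60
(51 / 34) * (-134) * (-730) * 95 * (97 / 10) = 135211695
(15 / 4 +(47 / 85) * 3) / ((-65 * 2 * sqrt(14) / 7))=-1839 * sqrt(14) / 88400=-0.08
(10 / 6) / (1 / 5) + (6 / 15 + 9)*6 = 971 / 15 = 64.73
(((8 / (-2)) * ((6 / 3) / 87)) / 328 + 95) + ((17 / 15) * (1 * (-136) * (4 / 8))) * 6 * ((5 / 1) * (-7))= 58067192 / 3567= 16279.00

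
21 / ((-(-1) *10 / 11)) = 231 / 10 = 23.10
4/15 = 0.27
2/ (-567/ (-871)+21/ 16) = 27872/ 27363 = 1.02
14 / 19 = 0.74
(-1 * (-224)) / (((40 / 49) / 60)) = 16464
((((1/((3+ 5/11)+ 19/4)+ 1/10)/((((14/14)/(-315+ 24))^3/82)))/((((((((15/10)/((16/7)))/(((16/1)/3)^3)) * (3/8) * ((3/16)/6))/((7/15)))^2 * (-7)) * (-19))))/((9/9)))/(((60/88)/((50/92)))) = -41245971231060338124259328/181132643475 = -227711418768937.27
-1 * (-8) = 8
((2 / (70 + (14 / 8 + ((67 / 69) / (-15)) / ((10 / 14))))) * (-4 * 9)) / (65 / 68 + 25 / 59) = -44292480 / 60817309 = -0.73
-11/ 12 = -0.92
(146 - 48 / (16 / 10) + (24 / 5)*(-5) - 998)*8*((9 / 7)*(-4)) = 260928 / 7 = 37275.43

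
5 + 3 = 8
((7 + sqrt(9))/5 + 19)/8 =21/8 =2.62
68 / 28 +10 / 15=65 / 21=3.10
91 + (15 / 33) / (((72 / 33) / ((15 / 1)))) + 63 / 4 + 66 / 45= 13361 / 120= 111.34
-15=-15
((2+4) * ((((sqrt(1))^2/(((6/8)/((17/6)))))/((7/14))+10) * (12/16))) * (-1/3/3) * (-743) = 58697/9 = 6521.89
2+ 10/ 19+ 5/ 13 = 719/ 247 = 2.91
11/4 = 2.75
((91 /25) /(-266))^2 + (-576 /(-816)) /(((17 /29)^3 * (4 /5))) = 330180202549 /75377702500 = 4.38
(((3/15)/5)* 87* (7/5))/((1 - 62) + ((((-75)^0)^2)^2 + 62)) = 609/250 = 2.44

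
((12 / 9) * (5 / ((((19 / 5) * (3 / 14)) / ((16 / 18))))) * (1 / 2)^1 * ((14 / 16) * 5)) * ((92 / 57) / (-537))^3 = -19077856000 / 44135296035898131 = -0.00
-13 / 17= -0.76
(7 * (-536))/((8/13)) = -6097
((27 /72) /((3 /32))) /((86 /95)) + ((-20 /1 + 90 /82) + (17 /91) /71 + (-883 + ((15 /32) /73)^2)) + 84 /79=-4401850894781234695 /4910489893184512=-896.42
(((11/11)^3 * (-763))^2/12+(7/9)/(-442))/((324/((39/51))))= 385978033/3370896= 114.50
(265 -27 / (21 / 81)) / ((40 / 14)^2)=19.70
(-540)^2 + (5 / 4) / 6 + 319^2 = 9440669 / 24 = 393361.21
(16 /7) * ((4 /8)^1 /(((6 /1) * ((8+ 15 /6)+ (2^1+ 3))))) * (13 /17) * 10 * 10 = 10400 /11067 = 0.94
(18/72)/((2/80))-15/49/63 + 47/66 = 80797/7546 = 10.71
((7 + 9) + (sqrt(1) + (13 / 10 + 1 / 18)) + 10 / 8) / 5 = 3529 / 900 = 3.92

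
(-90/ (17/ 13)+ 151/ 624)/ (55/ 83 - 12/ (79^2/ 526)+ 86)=-376853916539/ 470651681136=-0.80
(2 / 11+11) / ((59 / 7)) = 861 / 649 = 1.33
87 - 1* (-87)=174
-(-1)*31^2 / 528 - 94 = -48671 / 528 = -92.18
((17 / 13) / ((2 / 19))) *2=323 / 13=24.85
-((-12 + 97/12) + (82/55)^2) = 61487/36300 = 1.69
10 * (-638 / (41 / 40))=-6224.39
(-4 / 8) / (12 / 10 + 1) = -5 / 22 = -0.23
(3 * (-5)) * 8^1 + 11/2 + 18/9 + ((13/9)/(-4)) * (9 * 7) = -541/4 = -135.25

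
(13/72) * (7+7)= 91/36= 2.53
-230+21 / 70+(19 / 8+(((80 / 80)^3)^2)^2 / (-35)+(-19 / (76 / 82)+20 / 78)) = -2703761 / 10920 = -247.60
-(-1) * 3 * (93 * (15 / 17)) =4185 / 17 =246.18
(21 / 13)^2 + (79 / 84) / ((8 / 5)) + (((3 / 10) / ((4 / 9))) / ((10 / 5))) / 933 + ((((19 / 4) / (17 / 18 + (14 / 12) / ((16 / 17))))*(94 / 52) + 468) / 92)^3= 960520942742862277996733 / 6951286167553977718560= 138.18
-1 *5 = -5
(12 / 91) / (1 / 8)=96 / 91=1.05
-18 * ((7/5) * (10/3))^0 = -18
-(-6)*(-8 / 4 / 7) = -12 / 7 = -1.71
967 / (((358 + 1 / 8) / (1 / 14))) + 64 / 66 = 256468 / 220605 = 1.16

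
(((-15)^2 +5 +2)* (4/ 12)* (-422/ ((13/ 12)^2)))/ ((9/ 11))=-17231104/ 507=-33986.40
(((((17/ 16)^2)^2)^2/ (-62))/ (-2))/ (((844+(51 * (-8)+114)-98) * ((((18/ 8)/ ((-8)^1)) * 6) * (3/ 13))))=-90684846733/ 1218666905468928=-0.00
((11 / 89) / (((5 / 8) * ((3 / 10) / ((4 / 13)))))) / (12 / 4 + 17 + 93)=704 / 392223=0.00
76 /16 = 19 /4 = 4.75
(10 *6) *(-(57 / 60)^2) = -1083 / 20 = -54.15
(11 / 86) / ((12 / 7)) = 77 / 1032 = 0.07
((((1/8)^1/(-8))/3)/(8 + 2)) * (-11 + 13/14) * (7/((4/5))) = 47/1024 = 0.05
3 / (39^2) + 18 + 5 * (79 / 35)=103942 / 3549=29.29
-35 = -35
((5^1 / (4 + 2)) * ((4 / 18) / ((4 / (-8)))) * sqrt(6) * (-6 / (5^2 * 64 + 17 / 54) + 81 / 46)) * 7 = -9054465 * sqrt(6) / 1987591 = -11.16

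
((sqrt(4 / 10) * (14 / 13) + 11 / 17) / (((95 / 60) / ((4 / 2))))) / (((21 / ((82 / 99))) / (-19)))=-1312 * sqrt(10) / 6435 - 656 / 1071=-1.26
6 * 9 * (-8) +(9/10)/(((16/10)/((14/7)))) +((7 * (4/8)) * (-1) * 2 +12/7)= -24425/56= -436.16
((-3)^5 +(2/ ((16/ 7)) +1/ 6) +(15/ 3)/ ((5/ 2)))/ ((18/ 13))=-74867/ 432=-173.30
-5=-5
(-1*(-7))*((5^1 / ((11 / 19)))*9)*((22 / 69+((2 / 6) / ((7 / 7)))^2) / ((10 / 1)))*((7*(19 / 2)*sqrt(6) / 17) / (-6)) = -1574321*sqrt(6) / 103224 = -37.36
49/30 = 1.63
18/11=1.64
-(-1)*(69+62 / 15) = 1097 / 15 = 73.13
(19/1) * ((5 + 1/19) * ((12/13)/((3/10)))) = 3840/13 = 295.38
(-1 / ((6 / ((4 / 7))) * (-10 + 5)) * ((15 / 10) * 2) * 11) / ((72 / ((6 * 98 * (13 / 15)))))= 1001 / 225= 4.45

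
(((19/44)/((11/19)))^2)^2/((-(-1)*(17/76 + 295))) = 322687697779/307812493631808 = 0.00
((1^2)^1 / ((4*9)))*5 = 5 / 36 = 0.14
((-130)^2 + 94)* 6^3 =3670704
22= 22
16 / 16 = 1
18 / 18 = 1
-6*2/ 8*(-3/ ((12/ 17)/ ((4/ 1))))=25.50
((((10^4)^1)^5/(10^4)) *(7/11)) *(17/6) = 595000000000000000/33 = 18030303030303030.30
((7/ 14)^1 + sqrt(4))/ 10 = 1/ 4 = 0.25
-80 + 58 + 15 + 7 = 0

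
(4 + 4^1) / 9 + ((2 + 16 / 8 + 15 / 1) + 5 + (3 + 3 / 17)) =4294 / 153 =28.07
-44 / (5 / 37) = -325.60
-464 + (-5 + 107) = -362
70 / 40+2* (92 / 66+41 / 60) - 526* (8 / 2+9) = -1503061 / 220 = -6832.10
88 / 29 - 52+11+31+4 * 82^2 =779782 / 29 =26889.03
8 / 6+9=31 / 3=10.33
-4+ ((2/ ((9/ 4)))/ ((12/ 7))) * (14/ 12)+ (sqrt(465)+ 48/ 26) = -1631/ 1053+ sqrt(465) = 20.01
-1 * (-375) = 375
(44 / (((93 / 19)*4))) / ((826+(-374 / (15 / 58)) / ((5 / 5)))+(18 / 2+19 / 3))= -1045 / 281232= -0.00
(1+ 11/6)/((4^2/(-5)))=-85/96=-0.89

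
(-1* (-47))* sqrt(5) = 47* sqrt(5) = 105.10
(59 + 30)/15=89/15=5.93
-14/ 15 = -0.93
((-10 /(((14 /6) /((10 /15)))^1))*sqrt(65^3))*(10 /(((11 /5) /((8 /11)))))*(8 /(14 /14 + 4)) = -832000*sqrt(65) /847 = -7919.48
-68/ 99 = -0.69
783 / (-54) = -14.50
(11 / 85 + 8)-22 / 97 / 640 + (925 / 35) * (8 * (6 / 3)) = 1591959587 / 3693760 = 430.99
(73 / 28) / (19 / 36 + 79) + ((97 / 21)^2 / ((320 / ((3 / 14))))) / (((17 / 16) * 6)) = 60140041 / 1717112880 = 0.04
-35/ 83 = -0.42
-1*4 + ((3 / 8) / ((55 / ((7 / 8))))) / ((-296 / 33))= -4.00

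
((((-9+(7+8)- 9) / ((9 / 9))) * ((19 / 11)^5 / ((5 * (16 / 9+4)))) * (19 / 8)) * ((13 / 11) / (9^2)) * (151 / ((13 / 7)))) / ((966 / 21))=-49727496217 / 508508869440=-0.10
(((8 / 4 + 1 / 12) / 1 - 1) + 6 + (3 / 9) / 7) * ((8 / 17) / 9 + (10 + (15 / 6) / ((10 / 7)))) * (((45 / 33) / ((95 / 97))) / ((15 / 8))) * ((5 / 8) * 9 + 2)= 25600356109 / 53721360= 476.54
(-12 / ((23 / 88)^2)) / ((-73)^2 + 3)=-23232 / 705157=-0.03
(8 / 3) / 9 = 8 / 27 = 0.30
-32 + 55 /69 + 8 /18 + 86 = 11435 /207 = 55.24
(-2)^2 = 4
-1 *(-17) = 17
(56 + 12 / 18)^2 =28900 / 9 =3211.11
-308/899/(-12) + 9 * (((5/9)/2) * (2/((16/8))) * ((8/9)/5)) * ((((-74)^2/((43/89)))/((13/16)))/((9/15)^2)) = 701025539761/40705821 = 17221.75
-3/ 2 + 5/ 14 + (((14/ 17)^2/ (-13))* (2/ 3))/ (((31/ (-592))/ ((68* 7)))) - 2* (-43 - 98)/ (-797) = 36079564018/ 114665187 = 314.65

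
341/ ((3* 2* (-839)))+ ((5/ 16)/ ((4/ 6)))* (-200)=-944557/ 10068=-93.82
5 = 5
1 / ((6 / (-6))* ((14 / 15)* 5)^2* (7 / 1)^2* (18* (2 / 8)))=-1 / 4802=-0.00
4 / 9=0.44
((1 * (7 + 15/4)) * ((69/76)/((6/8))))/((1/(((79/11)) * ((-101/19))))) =-7891231/15884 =-496.80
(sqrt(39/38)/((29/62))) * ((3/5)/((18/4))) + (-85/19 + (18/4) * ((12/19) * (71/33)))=1.93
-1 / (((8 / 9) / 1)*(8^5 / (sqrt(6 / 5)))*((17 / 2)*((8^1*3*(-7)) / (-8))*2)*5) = -3*sqrt(30) / 779878400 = -0.00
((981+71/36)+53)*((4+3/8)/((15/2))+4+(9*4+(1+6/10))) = 43700.76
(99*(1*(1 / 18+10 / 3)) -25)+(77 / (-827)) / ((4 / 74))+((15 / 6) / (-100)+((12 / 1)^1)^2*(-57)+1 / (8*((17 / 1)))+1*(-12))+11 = -1110694761 / 140590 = -7900.24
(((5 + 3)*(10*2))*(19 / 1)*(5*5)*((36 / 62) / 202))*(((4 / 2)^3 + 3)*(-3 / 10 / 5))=-451440 / 3131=-144.18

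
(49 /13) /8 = 49 /104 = 0.47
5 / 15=1 / 3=0.33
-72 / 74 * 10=-360 / 37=-9.73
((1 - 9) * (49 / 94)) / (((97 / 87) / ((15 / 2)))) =-127890 / 4559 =-28.05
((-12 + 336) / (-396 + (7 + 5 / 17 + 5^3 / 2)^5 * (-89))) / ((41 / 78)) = -0.00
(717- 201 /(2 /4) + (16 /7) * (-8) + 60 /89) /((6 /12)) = 594.78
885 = 885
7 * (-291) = -2037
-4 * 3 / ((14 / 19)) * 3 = -342 / 7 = -48.86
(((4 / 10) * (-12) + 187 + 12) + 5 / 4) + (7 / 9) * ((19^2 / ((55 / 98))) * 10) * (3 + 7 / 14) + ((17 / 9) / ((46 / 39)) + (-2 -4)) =806120603 / 45540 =17701.37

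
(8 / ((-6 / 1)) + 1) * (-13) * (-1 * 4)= -52 / 3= -17.33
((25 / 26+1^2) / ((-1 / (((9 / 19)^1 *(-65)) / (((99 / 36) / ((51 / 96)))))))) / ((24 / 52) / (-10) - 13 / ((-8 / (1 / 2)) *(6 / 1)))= 15215850 / 116413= 130.71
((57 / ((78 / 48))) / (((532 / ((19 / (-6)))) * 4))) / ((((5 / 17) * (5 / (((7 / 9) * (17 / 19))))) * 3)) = -289 / 35100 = -0.01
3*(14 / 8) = 5.25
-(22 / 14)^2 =-121 / 49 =-2.47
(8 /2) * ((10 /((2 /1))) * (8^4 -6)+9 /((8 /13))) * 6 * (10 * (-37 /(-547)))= 332222.80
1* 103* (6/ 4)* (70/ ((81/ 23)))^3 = 214923971500/ 177147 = 1213252.11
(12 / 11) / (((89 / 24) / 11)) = 288 / 89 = 3.24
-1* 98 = -98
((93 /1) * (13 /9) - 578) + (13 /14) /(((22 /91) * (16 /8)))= -116621 /264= -441.75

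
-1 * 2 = -2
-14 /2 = -7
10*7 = 70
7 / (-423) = -0.02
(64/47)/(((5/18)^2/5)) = 20736/235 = 88.24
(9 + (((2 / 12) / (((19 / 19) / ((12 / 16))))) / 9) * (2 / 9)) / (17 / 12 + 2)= 2917 / 1107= 2.64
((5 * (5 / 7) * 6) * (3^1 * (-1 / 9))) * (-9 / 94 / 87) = 75 / 9541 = 0.01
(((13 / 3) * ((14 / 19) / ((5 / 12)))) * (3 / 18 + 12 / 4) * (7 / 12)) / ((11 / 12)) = 2548 / 165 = 15.44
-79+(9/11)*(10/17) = -14683/187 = -78.52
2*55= 110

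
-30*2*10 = -600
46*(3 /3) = 46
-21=-21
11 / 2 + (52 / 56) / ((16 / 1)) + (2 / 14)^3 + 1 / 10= 310673 / 54880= 5.66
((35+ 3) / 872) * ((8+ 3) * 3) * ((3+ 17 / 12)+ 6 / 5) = 70433 / 8720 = 8.08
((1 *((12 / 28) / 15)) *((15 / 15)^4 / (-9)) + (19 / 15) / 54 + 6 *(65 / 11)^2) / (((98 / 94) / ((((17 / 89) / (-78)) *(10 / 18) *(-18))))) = 114854983585 / 23337219906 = 4.92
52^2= 2704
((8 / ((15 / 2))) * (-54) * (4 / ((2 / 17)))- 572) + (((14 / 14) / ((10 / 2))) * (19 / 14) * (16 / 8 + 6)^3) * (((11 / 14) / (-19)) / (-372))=-57654812 / 22785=-2530.38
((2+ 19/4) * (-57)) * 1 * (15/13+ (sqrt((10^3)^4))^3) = -20007000000000000023085/52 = -384750000000000000443.94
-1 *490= -490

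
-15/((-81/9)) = 5/3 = 1.67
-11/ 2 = -5.50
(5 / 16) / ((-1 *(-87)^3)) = 5 / 10536048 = 0.00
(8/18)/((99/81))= 4/11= 0.36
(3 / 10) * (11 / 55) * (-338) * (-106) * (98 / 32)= 1316679 / 200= 6583.40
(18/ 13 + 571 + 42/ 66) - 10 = 80512/ 143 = 563.02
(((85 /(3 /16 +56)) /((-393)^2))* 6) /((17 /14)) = 2240 /46283217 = 0.00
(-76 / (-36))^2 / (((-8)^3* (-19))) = 19 / 41472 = 0.00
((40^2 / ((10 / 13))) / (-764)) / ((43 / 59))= -3.74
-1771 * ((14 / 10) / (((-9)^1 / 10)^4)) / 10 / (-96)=309925 / 78732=3.94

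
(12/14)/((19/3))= 18/133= 0.14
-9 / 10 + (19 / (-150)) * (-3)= -13 / 25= -0.52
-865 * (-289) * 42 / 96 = 1749895 / 16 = 109368.44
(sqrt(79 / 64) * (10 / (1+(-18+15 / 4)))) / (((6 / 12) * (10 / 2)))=-2 * sqrt(79) / 53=-0.34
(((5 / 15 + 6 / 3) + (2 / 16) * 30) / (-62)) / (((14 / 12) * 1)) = -0.08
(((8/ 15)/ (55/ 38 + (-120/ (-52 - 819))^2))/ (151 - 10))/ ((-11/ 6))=-461253728/ 327822888525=-0.00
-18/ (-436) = 9/ 218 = 0.04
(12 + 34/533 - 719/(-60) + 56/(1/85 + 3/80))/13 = 2487121609/27854580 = 89.29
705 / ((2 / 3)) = 2115 / 2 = 1057.50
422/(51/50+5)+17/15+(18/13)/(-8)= 71.06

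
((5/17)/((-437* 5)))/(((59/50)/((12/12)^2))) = -50/438311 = -0.00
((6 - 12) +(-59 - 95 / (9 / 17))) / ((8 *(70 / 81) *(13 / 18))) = -48.96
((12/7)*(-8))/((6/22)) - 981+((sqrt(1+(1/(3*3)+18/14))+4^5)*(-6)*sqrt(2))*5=10*sqrt(2)*(-21504 - sqrt(1057))/7 - 7219/7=-44541.61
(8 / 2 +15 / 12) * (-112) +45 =-543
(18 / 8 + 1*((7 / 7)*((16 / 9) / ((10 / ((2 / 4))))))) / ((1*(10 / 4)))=0.94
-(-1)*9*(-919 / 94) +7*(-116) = -899.99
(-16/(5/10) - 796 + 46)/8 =-391/4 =-97.75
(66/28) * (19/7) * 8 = 2508/49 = 51.18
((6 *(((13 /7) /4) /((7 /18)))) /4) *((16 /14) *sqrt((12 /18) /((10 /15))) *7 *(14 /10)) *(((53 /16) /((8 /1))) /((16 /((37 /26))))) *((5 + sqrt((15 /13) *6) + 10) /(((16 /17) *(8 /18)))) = 24302673 *sqrt(130) /59637760 + 24302673 /917504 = 31.13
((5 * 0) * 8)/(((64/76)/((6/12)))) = 0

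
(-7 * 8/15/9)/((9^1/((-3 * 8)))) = 448/405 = 1.11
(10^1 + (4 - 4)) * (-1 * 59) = -590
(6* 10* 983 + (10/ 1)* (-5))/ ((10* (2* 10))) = 5893/ 20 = 294.65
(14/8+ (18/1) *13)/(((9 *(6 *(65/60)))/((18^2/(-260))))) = -8487/1690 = -5.02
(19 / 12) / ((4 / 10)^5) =154.62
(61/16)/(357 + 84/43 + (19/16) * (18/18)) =2623/247777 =0.01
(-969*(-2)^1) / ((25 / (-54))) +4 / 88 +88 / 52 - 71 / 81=-4185.22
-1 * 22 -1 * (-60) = 38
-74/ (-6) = 37/ 3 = 12.33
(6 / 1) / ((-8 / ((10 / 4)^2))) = -4.69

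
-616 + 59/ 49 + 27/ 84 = -120437/ 196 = -614.47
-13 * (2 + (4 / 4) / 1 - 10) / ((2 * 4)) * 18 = 819 / 4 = 204.75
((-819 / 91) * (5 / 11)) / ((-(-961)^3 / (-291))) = 13095 / 9762540491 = 0.00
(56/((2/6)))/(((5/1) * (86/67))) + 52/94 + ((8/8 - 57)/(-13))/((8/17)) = 4713873/131365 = 35.88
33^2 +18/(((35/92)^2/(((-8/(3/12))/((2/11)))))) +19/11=-280255922/13475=-20798.21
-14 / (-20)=7 / 10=0.70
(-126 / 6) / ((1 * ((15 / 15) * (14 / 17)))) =-51 / 2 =-25.50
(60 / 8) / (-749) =-15 / 1498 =-0.01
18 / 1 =18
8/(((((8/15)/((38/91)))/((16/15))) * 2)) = 304/91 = 3.34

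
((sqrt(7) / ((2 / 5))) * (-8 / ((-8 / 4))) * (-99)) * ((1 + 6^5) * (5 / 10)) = -10185123.93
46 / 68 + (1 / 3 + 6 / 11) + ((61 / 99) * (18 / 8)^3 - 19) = -374345 / 35904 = -10.43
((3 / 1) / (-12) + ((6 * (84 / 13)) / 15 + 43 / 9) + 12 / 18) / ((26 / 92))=27.53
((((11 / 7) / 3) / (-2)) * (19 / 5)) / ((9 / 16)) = -1672 / 945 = -1.77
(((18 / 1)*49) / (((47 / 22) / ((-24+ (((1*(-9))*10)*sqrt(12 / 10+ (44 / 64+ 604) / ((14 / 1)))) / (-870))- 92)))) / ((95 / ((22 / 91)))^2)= -22233024 / 71685575+ 71874*sqrt(3480330) / 72760858625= -0.31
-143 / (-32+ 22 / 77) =1001 / 222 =4.51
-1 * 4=-4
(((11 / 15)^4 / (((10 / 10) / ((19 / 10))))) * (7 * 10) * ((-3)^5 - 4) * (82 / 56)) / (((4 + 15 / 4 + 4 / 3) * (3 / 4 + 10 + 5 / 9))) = -135.47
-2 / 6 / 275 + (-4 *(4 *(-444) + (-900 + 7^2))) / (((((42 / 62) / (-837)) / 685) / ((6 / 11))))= -28014898059007 / 5775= -4851064598.96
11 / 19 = 0.58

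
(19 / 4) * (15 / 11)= 285 / 44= 6.48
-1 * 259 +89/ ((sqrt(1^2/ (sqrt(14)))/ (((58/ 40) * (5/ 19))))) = -259 +2581 * 14^(1/ 4)/ 76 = -193.31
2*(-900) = -1800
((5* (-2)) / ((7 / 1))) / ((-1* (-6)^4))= 5 / 4536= 0.00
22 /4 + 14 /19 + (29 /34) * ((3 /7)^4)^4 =66947750491832850 /10734236573981123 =6.24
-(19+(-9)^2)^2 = -10000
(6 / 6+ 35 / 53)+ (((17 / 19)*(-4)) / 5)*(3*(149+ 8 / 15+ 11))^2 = -20897455256 / 125875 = -166017.52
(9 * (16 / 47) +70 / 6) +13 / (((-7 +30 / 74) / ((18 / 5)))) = 656581 / 86010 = 7.63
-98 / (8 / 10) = -245 / 2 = -122.50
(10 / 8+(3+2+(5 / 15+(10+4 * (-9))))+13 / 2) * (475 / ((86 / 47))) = -3460375 / 1032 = -3353.08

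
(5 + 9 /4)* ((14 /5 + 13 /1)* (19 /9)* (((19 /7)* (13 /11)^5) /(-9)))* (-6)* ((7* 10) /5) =307078246943 /21741885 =14123.81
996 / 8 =249 / 2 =124.50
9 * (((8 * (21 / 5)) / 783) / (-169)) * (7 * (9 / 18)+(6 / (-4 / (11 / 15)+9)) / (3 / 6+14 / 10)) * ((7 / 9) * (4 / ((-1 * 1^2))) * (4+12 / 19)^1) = 16627072 / 115001965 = 0.14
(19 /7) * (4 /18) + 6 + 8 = 920 /63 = 14.60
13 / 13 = 1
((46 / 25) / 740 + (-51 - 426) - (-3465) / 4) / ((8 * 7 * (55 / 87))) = 626501877 / 56980000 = 11.00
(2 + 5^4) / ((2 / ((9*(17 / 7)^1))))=95931 / 14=6852.21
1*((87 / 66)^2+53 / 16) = 9777 / 1936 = 5.05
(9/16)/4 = 9/64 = 0.14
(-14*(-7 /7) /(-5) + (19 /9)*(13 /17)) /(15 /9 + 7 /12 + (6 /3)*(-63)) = 3628 /378675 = 0.01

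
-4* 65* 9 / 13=-180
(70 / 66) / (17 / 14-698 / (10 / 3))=-2450 / 480909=-0.01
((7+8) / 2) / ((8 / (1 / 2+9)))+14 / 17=5293 / 544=9.73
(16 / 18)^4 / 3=4096 / 19683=0.21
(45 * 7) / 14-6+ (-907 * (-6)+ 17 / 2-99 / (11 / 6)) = 5413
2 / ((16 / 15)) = 15 / 8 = 1.88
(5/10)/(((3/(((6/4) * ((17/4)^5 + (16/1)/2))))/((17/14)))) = 3468119/8192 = 423.35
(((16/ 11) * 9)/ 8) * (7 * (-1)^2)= 126/ 11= 11.45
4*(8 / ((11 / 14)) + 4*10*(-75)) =-131552 / 11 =-11959.27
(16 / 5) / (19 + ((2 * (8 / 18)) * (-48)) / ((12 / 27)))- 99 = -38131 / 385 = -99.04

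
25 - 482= -457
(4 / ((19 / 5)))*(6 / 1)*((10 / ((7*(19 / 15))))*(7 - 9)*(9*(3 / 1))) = -972000 / 2527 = -384.65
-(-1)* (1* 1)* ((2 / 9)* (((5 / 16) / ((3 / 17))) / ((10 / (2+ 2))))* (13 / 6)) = 221 / 648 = 0.34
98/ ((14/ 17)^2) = 289/ 2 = 144.50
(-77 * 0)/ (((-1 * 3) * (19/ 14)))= 0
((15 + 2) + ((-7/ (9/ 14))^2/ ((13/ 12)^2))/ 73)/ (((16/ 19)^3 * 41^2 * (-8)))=-14000762275/ 6116031627264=-0.00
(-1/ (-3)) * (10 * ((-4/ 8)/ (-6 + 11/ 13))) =65/ 201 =0.32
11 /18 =0.61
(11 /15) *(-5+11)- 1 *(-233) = 1187 /5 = 237.40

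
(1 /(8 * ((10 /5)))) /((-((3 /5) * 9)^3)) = -0.00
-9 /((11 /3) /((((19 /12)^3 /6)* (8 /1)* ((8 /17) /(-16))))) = 6859 /17952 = 0.38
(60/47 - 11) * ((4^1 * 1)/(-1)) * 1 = 1828/47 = 38.89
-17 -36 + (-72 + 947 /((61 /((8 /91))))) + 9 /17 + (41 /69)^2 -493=-276646170928 /449281287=-615.75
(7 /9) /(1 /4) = 28 /9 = 3.11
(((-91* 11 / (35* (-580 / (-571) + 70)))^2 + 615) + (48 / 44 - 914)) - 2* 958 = -1001019130226001 / 452183187500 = -2213.75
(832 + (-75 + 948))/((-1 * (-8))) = 1705/8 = 213.12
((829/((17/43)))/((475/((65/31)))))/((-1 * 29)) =-463411/1451885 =-0.32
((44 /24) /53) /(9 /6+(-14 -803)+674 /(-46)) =-253 /6071733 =-0.00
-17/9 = -1.89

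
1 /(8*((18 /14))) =7 /72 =0.10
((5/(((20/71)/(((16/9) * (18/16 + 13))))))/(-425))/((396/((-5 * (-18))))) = -8023/33660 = -0.24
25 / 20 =1.25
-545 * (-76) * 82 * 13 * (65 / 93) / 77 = 400780.87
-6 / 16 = -3 / 8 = -0.38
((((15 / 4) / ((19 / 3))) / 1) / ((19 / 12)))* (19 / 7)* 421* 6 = 2563.98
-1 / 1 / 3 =-1 / 3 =-0.33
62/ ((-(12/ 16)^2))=-992/ 9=-110.22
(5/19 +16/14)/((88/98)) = 119/76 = 1.57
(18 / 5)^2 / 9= 36 / 25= 1.44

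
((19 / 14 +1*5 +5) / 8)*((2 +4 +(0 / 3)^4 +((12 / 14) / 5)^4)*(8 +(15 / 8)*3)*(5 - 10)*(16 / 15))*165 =-858365487243 / 8403500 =-102143.81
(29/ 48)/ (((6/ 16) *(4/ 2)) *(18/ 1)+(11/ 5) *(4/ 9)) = 435/ 10424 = 0.04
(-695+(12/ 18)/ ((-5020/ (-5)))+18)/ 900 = -1019561/ 1355400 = -0.75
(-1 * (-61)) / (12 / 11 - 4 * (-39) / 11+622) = 671 / 7010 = 0.10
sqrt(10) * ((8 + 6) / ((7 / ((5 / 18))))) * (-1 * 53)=-265 * sqrt(10) / 9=-93.11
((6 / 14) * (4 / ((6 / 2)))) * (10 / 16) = 5 / 14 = 0.36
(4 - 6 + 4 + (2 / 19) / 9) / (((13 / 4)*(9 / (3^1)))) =1376 / 6669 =0.21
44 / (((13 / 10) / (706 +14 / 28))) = 310860 / 13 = 23912.31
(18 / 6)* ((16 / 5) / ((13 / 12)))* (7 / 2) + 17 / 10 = 4253 / 130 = 32.72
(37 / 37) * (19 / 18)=19 / 18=1.06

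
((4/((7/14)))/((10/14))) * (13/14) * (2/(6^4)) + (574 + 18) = 479533/810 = 592.02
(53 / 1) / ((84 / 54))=477 / 14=34.07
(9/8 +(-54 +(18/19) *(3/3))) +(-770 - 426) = -189685/152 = -1247.93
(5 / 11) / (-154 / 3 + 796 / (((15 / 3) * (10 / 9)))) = 375 / 75856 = 0.00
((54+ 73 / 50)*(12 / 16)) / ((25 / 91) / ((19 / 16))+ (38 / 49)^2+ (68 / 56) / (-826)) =291079921587 / 5817354850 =50.04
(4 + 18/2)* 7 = 91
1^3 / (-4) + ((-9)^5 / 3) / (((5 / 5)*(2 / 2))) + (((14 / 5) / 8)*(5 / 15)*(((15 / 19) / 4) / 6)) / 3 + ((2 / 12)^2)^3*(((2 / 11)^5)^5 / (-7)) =-6616724569340643226152471349357026733 / 336160186928994049216311540678624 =-19683.25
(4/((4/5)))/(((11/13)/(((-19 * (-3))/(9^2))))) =1235/297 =4.16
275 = 275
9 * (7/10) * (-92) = -2898/5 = -579.60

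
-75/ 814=-0.09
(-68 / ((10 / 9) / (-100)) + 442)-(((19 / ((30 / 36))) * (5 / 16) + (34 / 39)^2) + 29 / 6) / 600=47907694843 / 7300800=6561.98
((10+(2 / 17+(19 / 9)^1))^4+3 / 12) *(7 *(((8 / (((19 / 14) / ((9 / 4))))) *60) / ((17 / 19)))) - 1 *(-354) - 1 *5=48038248086121499 / 345025251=139231108.29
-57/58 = -0.98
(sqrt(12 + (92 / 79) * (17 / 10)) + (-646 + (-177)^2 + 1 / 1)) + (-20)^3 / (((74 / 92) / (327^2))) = -39348736692 / 37 + sqrt(2181190) / 395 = -1063479366.32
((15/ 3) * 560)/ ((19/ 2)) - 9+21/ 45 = 81568/ 285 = 286.20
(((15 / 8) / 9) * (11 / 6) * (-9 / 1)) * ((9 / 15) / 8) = -33 / 128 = -0.26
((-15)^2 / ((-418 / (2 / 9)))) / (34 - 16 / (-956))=-1195 / 339834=-0.00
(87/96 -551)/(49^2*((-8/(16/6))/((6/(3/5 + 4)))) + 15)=88015/881168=0.10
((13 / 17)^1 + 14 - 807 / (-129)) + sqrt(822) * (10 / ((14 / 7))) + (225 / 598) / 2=18542211 / 874276 + 5 * sqrt(822)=164.56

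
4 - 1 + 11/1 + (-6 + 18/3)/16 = 14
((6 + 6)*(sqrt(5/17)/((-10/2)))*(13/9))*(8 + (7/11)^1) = -988*sqrt(85)/561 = -16.24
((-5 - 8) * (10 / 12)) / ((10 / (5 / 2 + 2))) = -39 / 8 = -4.88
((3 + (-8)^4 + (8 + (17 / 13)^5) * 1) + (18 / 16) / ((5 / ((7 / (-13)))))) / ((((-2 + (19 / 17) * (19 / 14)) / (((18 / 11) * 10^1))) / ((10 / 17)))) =-7692427131102 / 93937129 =-81889.10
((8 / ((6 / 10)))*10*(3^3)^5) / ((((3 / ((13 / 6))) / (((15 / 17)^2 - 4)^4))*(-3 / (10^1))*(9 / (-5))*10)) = 192235401336610359000 / 6975757441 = 27557638430.31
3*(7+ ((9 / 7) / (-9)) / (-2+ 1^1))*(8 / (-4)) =-300 / 7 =-42.86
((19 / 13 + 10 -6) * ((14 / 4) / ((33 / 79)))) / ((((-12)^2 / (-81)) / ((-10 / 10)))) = 117789 / 4576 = 25.74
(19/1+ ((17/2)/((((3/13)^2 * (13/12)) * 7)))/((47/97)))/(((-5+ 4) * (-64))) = 61627/63168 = 0.98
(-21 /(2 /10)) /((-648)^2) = -35 /139968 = -0.00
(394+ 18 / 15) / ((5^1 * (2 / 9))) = 8892 / 25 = 355.68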